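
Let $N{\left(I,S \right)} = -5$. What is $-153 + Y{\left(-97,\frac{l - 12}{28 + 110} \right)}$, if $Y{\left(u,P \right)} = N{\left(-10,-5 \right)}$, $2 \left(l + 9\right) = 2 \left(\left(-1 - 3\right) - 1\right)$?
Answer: $-158$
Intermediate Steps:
$l = -14$ ($l = -9 + \frac{2 \left(\left(-1 - 3\right) - 1\right)}{2} = -9 + \frac{2 \left(-4 - 1\right)}{2} = -9 + \frac{2 \left(-5\right)}{2} = -9 + \frac{1}{2} \left(-10\right) = -9 - 5 = -14$)
$Y{\left(u,P \right)} = -5$
$-153 + Y{\left(-97,\frac{l - 12}{28 + 110} \right)} = -153 - 5 = -158$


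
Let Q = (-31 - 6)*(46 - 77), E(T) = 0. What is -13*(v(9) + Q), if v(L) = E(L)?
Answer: -14911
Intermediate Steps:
v(L) = 0
Q = 1147 (Q = -37*(-31) = 1147)
-13*(v(9) + Q) = -13*(0 + 1147) = -13*1147 = -14911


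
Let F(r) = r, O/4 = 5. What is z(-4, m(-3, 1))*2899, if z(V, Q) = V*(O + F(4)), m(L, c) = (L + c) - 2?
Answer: -278304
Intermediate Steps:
O = 20 (O = 4*5 = 20)
m(L, c) = -2 + L + c
z(V, Q) = 24*V (z(V, Q) = V*(20 + 4) = V*24 = 24*V)
z(-4, m(-3, 1))*2899 = (24*(-4))*2899 = -96*2899 = -278304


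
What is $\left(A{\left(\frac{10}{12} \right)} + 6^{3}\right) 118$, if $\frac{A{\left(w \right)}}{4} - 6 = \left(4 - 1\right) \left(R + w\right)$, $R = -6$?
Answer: $21004$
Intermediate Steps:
$A{\left(w \right)} = -48 + 12 w$ ($A{\left(w \right)} = 24 + 4 \left(4 - 1\right) \left(-6 + w\right) = 24 + 4 \cdot 3 \left(-6 + w\right) = 24 + 4 \left(-18 + 3 w\right) = 24 + \left(-72 + 12 w\right) = -48 + 12 w$)
$\left(A{\left(\frac{10}{12} \right)} + 6^{3}\right) 118 = \left(\left(-48 + 12 \cdot \frac{10}{12}\right) + 6^{3}\right) 118 = \left(\left(-48 + 12 \cdot 10 \cdot \frac{1}{12}\right) + 216\right) 118 = \left(\left(-48 + 12 \cdot \frac{5}{6}\right) + 216\right) 118 = \left(\left(-48 + 10\right) + 216\right) 118 = \left(-38 + 216\right) 118 = 178 \cdot 118 = 21004$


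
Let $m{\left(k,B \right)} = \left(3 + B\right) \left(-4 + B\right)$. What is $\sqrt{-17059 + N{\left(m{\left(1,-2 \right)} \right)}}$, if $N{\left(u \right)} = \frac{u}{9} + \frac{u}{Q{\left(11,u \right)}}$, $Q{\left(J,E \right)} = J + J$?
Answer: $\frac{i \sqrt{18578274}}{33} \approx 130.61 i$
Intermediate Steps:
$m{\left(k,B \right)} = \left(-4 + B\right) \left(3 + B\right)$
$Q{\left(J,E \right)} = 2 J$
$N{\left(u \right)} = \frac{31 u}{198}$ ($N{\left(u \right)} = \frac{u}{9} + \frac{u}{2 \cdot 11} = u \frac{1}{9} + \frac{u}{22} = \frac{u}{9} + u \frac{1}{22} = \frac{u}{9} + \frac{u}{22} = \frac{31 u}{198}$)
$\sqrt{-17059 + N{\left(m{\left(1,-2 \right)} \right)}} = \sqrt{-17059 + \frac{31 \left(-12 + \left(-2\right)^{2} - -2\right)}{198}} = \sqrt{-17059 + \frac{31 \left(-12 + 4 + 2\right)}{198}} = \sqrt{-17059 + \frac{31}{198} \left(-6\right)} = \sqrt{-17059 - \frac{31}{33}} = \sqrt{- \frac{562978}{33}} = \frac{i \sqrt{18578274}}{33}$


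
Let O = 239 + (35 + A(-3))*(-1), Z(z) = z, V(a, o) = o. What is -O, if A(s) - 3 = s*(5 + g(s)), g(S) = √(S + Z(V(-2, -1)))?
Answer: -216 - 6*I ≈ -216.0 - 6.0*I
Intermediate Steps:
g(S) = √(-1 + S) (g(S) = √(S - 1) = √(-1 + S))
A(s) = 3 + s*(5 + √(-1 + s))
O = 216 + 6*I (O = 239 + (35 + (3 + 5*(-3) - 3*√(-1 - 3)))*(-1) = 239 + (35 + (3 - 15 - 6*I))*(-1) = 239 + (35 + (-12 - 6*I))*(-1) = 239 + (23 - 6*I)*(-1) = 239 + (-23 + 6*I) = 216 + 6*I ≈ 216.0 + 6.0*I)
-O = -(216 + 6*I) = -216 - 6*I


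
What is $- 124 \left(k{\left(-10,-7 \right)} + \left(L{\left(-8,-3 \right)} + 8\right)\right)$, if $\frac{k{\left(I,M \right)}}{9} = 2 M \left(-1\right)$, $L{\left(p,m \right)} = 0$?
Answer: $-16616$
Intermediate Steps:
$k{\left(I,M \right)} = - 18 M$ ($k{\left(I,M \right)} = 9 \cdot 2 M \left(-1\right) = 9 \left(- 2 M\right) = - 18 M$)
$- 124 \left(k{\left(-10,-7 \right)} + \left(L{\left(-8,-3 \right)} + 8\right)\right) = - 124 \left(\left(-18\right) \left(-7\right) + \left(0 + 8\right)\right) = - 124 \left(126 + 8\right) = \left(-124\right) 134 = -16616$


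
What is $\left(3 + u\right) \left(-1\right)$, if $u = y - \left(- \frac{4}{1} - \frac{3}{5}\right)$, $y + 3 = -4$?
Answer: $- \frac{3}{5} \approx -0.6$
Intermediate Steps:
$y = -7$ ($y = -3 - 4 = -7$)
$u = - \frac{12}{5}$ ($u = -7 - \left(- \frac{4}{1} - \frac{3}{5}\right) = -7 - \left(\left(-4\right) 1 - \frac{3}{5}\right) = -7 - \left(-4 - \frac{3}{5}\right) = -7 - - \frac{23}{5} = -7 + \frac{23}{5} = - \frac{12}{5} \approx -2.4$)
$\left(3 + u\right) \left(-1\right) = \left(3 - \frac{12}{5}\right) \left(-1\right) = \frac{3}{5} \left(-1\right) = - \frac{3}{5}$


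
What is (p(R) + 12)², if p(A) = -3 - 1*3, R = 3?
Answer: 36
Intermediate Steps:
p(A) = -6 (p(A) = -3 - 3 = -6)
(p(R) + 12)² = (-6 + 12)² = 6² = 36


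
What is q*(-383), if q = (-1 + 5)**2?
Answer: -6128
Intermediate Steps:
q = 16 (q = 4**2 = 16)
q*(-383) = 16*(-383) = -6128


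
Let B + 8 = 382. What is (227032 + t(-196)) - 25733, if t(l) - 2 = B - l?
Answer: 201871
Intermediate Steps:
B = 374 (B = -8 + 382 = 374)
t(l) = 376 - l (t(l) = 2 + (374 - l) = 376 - l)
(227032 + t(-196)) - 25733 = (227032 + (376 - 1*(-196))) - 25733 = (227032 + (376 + 196)) - 25733 = (227032 + 572) - 25733 = 227604 - 25733 = 201871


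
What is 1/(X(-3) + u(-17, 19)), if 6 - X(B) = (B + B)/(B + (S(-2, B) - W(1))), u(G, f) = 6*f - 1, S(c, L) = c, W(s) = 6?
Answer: 11/1303 ≈ 0.0084421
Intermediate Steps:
u(G, f) = -1 + 6*f
X(B) = 6 - 2*B/(-8 + B) (X(B) = 6 - (B + B)/(B + (-2 - 1*6)) = 6 - 2*B/(B + (-2 - 6)) = 6 - 2*B/(B - 8) = 6 - 2*B/(-8 + B))
1/(X(-3) + u(-17, 19)) = 1/(4*(-12 - 3)/(-8 - 3) + (-1 + 6*19)) = 1/(4*(-15)/(-11) + (-1 + 114)) = 1/(4*(-1/11)*(-15) + 113) = 1/(60/11 + 113) = 1/(1303/11) = 11/1303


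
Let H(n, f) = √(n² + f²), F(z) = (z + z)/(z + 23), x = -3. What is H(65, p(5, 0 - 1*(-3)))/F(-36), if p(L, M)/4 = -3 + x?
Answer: 13*√4801/72 ≈ 12.511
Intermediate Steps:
F(z) = 2*z/(23 + z) (F(z) = (2*z)/(23 + z) = 2*z/(23 + z))
p(L, M) = -24 (p(L, M) = 4*(-3 - 3) = 4*(-6) = -24)
H(n, f) = √(f² + n²)
H(65, p(5, 0 - 1*(-3)))/F(-36) = √((-24)² + 65²)/((2*(-36)/(23 - 36))) = √(576 + 4225)/((2*(-36)/(-13))) = √4801/((2*(-36)*(-1/13))) = √4801/(72/13) = √4801*(13/72) = 13*√4801/72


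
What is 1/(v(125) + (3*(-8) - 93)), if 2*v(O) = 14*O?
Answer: 1/758 ≈ 0.0013193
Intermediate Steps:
v(O) = 7*O (v(O) = (14*O)/2 = 7*O)
1/(v(125) + (3*(-8) - 93)) = 1/(7*125 + (3*(-8) - 93)) = 1/(875 + (-24 - 93)) = 1/(875 - 117) = 1/758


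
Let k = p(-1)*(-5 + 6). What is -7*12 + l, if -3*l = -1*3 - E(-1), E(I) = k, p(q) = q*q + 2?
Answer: -82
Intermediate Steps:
p(q) = 2 + q**2 (p(q) = q**2 + 2 = 2 + q**2)
k = 3 (k = (2 + (-1)**2)*(-5 + 6) = (2 + 1)*1 = 3*1 = 3)
E(I) = 3
l = 2 (l = -(-1*3 - 1*3)/3 = -(-3 - 3)/3 = -1/3*(-6) = 2)
-7*12 + l = -7*12 + 2 = -84 + 2 = -82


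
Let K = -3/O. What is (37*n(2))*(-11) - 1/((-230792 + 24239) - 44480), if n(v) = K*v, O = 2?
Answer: 306511294/251033 ≈ 1221.0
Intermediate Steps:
K = -3/2 ≈ -1.5000
n(v) = -3*v/2
(37*n(2))*(-11) - 1/((-230792 + 24239) - 44480) = (37*(-3/2*2))*(-11) - 1/((-230792 + 24239) - 44480) = (37*(-3))*(-11) - 1/(-206553 - 44480) = -111*(-11) - 1/(-251033) = 1221 - 1*(-1/251033) = 1221 + 1/251033 = 306511294/251033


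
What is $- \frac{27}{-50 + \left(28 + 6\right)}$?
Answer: $\frac{27}{16} \approx 1.6875$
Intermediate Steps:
$- \frac{27}{-50 + \left(28 + 6\right)} = - \frac{27}{-50 + 34} = - \frac{27}{-16} = \left(-27\right) \left(- \frac{1}{16}\right) = \frac{27}{16}$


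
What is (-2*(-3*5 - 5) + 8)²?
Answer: 2304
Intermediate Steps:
(-2*(-3*5 - 5) + 8)² = (-2*(-15 - 5) + 8)² = (-2*(-20) + 8)² = (40 + 8)² = 48² = 2304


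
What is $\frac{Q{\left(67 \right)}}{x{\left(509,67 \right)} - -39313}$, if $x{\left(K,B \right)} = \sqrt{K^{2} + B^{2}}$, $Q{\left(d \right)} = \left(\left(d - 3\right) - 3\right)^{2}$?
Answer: $\frac{146283673}{1545248399} - \frac{3721 \sqrt{263570}}{1545248399} \approx 0.093431$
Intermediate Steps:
$Q{\left(d \right)} = \left(-6 + d\right)^{2}$ ($Q{\left(d \right)} = \left(\left(-3 + d\right) - 3\right)^{2} = \left(-6 + d\right)^{2}$)
$x{\left(K,B \right)} = \sqrt{B^{2} + K^{2}}$
$\frac{Q{\left(67 \right)}}{x{\left(509,67 \right)} - -39313} = \frac{\left(-6 + 67\right)^{2}}{\sqrt{67^{2} + 509^{2}} - -39313} = \frac{61^{2}}{\sqrt{4489 + 259081} + 39313} = \frac{3721}{\sqrt{263570} + 39313} = \frac{3721}{39313 + \sqrt{263570}}$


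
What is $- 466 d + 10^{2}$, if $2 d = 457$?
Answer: $-106381$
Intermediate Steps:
$d = \frac{457}{2}$ ($d = \frac{1}{2} \cdot 457 = \frac{457}{2} \approx 228.5$)
$- 466 d + 10^{2} = \left(-466\right) \frac{457}{2} + 10^{2} = -106481 + 100 = -106381$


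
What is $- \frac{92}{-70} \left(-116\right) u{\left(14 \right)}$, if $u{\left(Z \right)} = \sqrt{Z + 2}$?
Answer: $- \frac{21344}{35} \approx -609.83$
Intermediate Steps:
$u{\left(Z \right)} = \sqrt{2 + Z}$
$- \frac{92}{-70} \left(-116\right) u{\left(14 \right)} = - \frac{92}{-70} \left(-116\right) \sqrt{2 + 14} = \left(-92\right) \left(- \frac{1}{70}\right) \left(-116\right) \sqrt{16} = \frac{46}{35} \left(-116\right) 4 = \left(- \frac{5336}{35}\right) 4 = - \frac{21344}{35}$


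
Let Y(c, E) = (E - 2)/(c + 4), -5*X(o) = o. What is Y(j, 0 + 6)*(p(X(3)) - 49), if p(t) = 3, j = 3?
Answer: -184/7 ≈ -26.286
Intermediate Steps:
X(o) = -o/5
Y(c, E) = (-2 + E)/(4 + c)
Y(j, 0 + 6)*(p(X(3)) - 49) = ((-2 + (0 + 6))/(4 + 3))*(3 - 49) = ((-2 + 6)/7)*(-46) = ((⅐)*4)*(-46) = (4/7)*(-46) = -184/7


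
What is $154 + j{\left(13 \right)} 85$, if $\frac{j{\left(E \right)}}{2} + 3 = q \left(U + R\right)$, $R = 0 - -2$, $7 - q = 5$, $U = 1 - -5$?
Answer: $2364$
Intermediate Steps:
$U = 6$ ($U = 1 + 5 = 6$)
$q = 2$ ($q = 7 - 5 = 2$)
$R = 2$ ($R = 0 + 2 = 2$)
$j{\left(E \right)} = 26$ ($j{\left(E \right)} = -6 + 2 \cdot 2 \left(6 + 2\right) = -6 + 2 \cdot 2 \cdot 8 = -6 + 2 \cdot 16 = -6 + 32 = 26$)
$154 + j{\left(13 \right)} 85 = 154 + 26 \cdot 85 = 154 + 2210 = 2364$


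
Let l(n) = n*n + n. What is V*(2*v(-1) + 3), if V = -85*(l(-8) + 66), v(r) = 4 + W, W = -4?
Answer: -31110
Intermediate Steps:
l(n) = n + n² (l(n) = n² + n = n + n²)
v(r) = 0 (v(r) = 4 - 4 = 0)
V = -10370 (V = -85*(-8*(1 - 8) + 66) = -85*(-8*(-7) + 66) = -85*(56 + 66) = -85*122 = -10370)
V*(2*v(-1) + 3) = -10370*(2*0 + 3) = -10370*(0 + 3) = -10370*3 = -31110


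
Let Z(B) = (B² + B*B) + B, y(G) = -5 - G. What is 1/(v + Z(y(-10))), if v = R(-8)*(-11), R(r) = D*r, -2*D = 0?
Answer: 1/55 ≈ 0.018182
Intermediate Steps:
D = 0 (D = -½*0 = 0)
Z(B) = B + 2*B² (Z(B) = (B² + B²) + B = 2*B² + B = B + 2*B²)
R(r) = 0 (R(r) = 0*r = 0)
v = 0 (v = 0*(-11) = 0)
1/(v + Z(y(-10))) = 1/(0 + (-5 - 1*(-10))*(1 + 2*(-5 - 1*(-10)))) = 1/(0 + (-5 + 10)*(1 + 2*(-5 + 10))) = 1/(0 + 5*(1 + 2*5)) = 1/(0 + 5*(1 + 10)) = 1/(0 + 5*11) = 1/(0 + 55) = 1/55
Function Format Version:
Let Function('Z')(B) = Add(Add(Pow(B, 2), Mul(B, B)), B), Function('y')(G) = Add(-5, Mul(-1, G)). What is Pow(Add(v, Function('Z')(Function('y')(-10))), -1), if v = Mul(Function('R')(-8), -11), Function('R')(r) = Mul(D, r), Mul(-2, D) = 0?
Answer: Rational(1, 55) ≈ 0.018182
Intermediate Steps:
D = 0 (D = Mul(Rational(-1, 2), 0) = 0)
Function('Z')(B) = Add(B, Mul(2, Pow(B, 2))) (Function('Z')(B) = Add(Add(Pow(B, 2), Pow(B, 2)), B) = Add(Mul(2, Pow(B, 2)), B) = Add(B, Mul(2, Pow(B, 2))))
Function('R')(r) = 0 (Function('R')(r) = Mul(0, r) = 0)
v = 0 (v = Mul(0, -11) = 0)
Pow(Add(v, Function('Z')(Function('y')(-10))), -1) = Pow(Add(0, Mul(Add(-5, Mul(-1, -10)), Add(1, Mul(2, Add(-5, Mul(-1, -10)))))), -1) = Pow(Add(0, Mul(Add(-5, 10), Add(1, Mul(2, Add(-5, 10))))), -1) = Pow(Add(0, Mul(5, Add(1, Mul(2, 5)))), -1) = Pow(Add(0, Mul(5, Add(1, 10))), -1) = Pow(Add(0, Mul(5, 11)), -1) = Pow(Add(0, 55), -1) = Pow(55, -1) = Rational(1, 55)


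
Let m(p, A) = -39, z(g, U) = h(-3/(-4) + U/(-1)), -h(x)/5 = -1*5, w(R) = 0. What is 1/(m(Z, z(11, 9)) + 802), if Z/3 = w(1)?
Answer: 1/763 ≈ 0.0013106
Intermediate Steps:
Z = 0 (Z = 3*0 = 0)
h(x) = 25 (h(x) = -(-5)*5 = -5*(-5) = 25)
z(g, U) = 25
1/(m(Z, z(11, 9)) + 802) = 1/(-39 + 802) = 1/763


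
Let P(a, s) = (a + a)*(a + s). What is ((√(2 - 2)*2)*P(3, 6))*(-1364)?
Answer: 0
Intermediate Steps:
P(a, s) = 2*a*(a + s) (P(a, s) = (2*a)*(a + s) = 2*a*(a + s))
((√(2 - 2)*2)*P(3, 6))*(-1364) = ((√(2 - 2)*2)*(2*3*(3 + 6)))*(-1364) = ((√0*2)*(2*3*9))*(-1364) = ((0*2)*54)*(-1364) = (0*54)*(-1364) = 0*(-1364) = 0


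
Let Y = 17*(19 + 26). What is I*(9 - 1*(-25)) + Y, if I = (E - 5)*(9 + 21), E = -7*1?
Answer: -11475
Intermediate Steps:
Y = 765 (Y = 17*45 = 765)
E = -7
I = -360 (I = (-7 - 5)*(9 + 21) = -12*30 = -360)
I*(9 - 1*(-25)) + Y = -360*(9 - 1*(-25)) + 765 = -360*(9 + 25) + 765 = -360*34 + 765 = -12240 + 765 = -11475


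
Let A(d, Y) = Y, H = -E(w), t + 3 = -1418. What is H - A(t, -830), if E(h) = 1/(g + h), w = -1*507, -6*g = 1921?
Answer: 4119296/4963 ≈ 830.00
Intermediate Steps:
t = -1421 (t = -3 - 1418 = -1421)
g = -1921/6 (g = -⅙*1921 = -1921/6 ≈ -320.17)
w = -507
E(h) = 1/(-1921/6 + h)
H = 6/4963 (H = -6/(-1921 + 6*(-507)) = -6/(-1921 - 3042) = -6/(-4963) = -6*(-1)/4963 = -1*(-6/4963) = 6/4963 ≈ 0.0012089)
H - A(t, -830) = 6/4963 - 1*(-830) = 6/4963 + 830 = 4119296/4963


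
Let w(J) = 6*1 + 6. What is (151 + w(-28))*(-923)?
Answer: -150449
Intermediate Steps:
w(J) = 12 (w(J) = 6 + 6 = 12)
(151 + w(-28))*(-923) = (151 + 12)*(-923) = 163*(-923) = -150449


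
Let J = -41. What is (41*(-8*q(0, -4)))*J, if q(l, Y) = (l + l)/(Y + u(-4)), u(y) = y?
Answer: 0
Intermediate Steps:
q(l, Y) = 2*l/(-4 + Y) (q(l, Y) = (l + l)/(Y - 4) = (2*l)/(-4 + Y) = 2*l/(-4 + Y))
(41*(-8*q(0, -4)))*J = (41*(-16*0/(-4 - 4)))*(-41) = (41*(-16*0/(-8)))*(-41) = (41*(-16*0*(-1)/8))*(-41) = (41*(-8*0))*(-41) = (41*0)*(-41) = 0*(-41) = 0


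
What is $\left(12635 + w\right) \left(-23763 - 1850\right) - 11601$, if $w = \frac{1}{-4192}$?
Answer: $- \frac{1356664714739}{4192} \approx -3.2363 \cdot 10^{8}$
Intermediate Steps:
$w = - \frac{1}{4192} \approx -0.00023855$
$\left(12635 + w\right) \left(-23763 - 1850\right) - 11601 = \left(12635 - \frac{1}{4192}\right) \left(-23763 - 1850\right) - 11601 = \frac{52965919}{4192} \left(-25613\right) - 11601 = - \frac{1356616083347}{4192} - 11601 = - \frac{1356664714739}{4192}$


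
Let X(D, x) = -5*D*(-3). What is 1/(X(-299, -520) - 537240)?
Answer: -1/541725 ≈ -1.8460e-6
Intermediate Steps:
X(D, x) = 15*D
1/(X(-299, -520) - 537240) = 1/(15*(-299) - 537240) = 1/(-4485 - 537240) = 1/(-541725) = -1/541725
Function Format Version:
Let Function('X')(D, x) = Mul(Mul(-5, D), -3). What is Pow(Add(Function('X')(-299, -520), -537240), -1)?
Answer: Rational(-1, 541725) ≈ -1.8460e-6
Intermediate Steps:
Function('X')(D, x) = Mul(15, D)
Pow(Add(Function('X')(-299, -520), -537240), -1) = Pow(Add(Mul(15, -299), -537240), -1) = Pow(Add(-4485, -537240), -1) = Pow(-541725, -1) = Rational(-1, 541725)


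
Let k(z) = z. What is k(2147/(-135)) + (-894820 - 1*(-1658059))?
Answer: 103035118/135 ≈ 7.6322e+5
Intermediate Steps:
k(2147/(-135)) + (-894820 - 1*(-1658059)) = 2147/(-135) + (-894820 - 1*(-1658059)) = 2147*(-1/135) + (-894820 + 1658059) = -2147/135 + 763239 = 103035118/135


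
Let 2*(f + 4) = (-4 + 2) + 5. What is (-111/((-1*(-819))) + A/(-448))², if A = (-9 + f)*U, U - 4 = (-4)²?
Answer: 10896601/76317696 ≈ 0.14278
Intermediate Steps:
U = 20 (U = 4 + (-4)² = 4 + 16 = 20)
f = -5/2 (f = -4 + ((-4 + 2) + 5)/2 = -4 + (-2 + 5)/2 = -4 + (½)*3 = -4 + 3/2 = -5/2 ≈ -2.5000)
A = -230 (A = (-9 - 5/2)*20 = -23/2*20 = -230)
(-111/((-1*(-819))) + A/(-448))² = (-111/((-1*(-819))) - 230/(-448))² = (-111/819 - 230*(-1/448))² = (-111*1/819 + 115/224)² = (-37/273 + 115/224)² = (3301/8736)² = 10896601/76317696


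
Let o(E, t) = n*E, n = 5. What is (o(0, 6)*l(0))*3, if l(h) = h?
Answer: 0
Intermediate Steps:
o(E, t) = 5*E
(o(0, 6)*l(0))*3 = ((5*0)*0)*3 = (0*0)*3 = 0*3 = 0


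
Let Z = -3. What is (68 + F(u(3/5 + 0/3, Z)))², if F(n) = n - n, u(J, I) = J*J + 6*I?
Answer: 4624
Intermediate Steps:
u(J, I) = J² + 6*I
F(n) = 0
(68 + F(u(3/5 + 0/3, Z)))² = (68 + 0)² = 68² = 4624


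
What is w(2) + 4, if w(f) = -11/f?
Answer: -3/2 ≈ -1.5000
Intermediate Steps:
w(2) + 4 = -11/2 + 4 = -3/2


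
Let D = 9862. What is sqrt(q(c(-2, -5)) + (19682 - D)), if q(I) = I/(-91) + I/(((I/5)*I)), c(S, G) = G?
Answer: sqrt(81311594)/91 ≈ 99.091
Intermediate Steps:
q(I) = 5/I - I/91 (q(I) = I*(-1/91) + I/(((I*(1/5))*I)) = -I/91 + I/(((I/5)*I)) = -I/91 + I/((I**2/5)) = -I/91 + I*(5/I**2) = -I/91 + 5/I = 5/I - I/91)
sqrt(q(c(-2, -5)) + (19682 - D)) = sqrt((5/(-5) - 1/91*(-5)) + (19682 - 1*9862)) = sqrt((5*(-1/5) + 5/91) + (19682 - 9862)) = sqrt((-1 + 5/91) + 9820) = sqrt(-86/91 + 9820) = sqrt(893534/91) = sqrt(81311594)/91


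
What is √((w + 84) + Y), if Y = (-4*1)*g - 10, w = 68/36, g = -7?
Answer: √935/3 ≈ 10.193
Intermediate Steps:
w = 17/9 (w = 68*(1/36) = 17/9 ≈ 1.8889)
Y = 18 (Y = -4*1*(-7) - 10 = -4*(-7) - 10 = 28 - 10 = 18)
√((w + 84) + Y) = √((17/9 + 84) + 18) = √(773/9 + 18) = √(935/9) = √935/3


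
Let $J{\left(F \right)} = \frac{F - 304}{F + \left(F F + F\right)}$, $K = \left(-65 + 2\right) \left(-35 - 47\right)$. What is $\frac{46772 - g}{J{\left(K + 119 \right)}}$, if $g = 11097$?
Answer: $\frac{58636678625}{293} \approx 2.0013 \cdot 10^{8}$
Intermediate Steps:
$K = 5166$ ($K = \left(-63\right) \left(-82\right) = 5166$)
$J{\left(F \right)} = \frac{-304 + F}{F^{2} + 2 F}$ ($J{\left(F \right)} = \frac{-304 + F}{F + \left(F^{2} + F\right)} = \frac{-304 + F}{F + \left(F + F^{2}\right)} = \frac{-304 + F}{F^{2} + 2 F}$)
$\frac{46772 - g}{J{\left(K + 119 \right)}} = \frac{46772 - 11097}{\frac{1}{5166 + 119} \frac{1}{2 + \left(5166 + 119\right)} \left(-304 + \left(5166 + 119\right)\right)} = \frac{46772 - 11097}{\frac{1}{5285} \frac{1}{2 + 5285} \left(-304 + 5285\right)} = \frac{35675}{\frac{1}{5285} \cdot \frac{1}{5287} \cdot 4981} = \frac{35675}{\frac{293}{1643635}} = 35675 \cdot \frac{1643635}{293} = \frac{58636678625}{293}$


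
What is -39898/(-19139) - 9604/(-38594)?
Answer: 861817184/369325283 ≈ 2.3335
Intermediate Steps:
-39898/(-19139) - 9604/(-38594) = -39898*(-1/19139) - 9604*(-1/38594) = 39898/19139 + 4802/19297 = 861817184/369325283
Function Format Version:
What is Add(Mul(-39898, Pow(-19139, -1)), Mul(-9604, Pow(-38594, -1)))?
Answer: Rational(861817184, 369325283) ≈ 2.3335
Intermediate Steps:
Add(Mul(-39898, Pow(-19139, -1)), Mul(-9604, Pow(-38594, -1))) = Add(Mul(-39898, Rational(-1, 19139)), Mul(-9604, Rational(-1, 38594))) = Add(Rational(39898, 19139), Rational(4802, 19297)) = Rational(861817184, 369325283)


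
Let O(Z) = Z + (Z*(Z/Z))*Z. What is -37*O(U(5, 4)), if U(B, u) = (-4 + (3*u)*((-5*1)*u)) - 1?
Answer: -2211860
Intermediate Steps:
U(B, u) = -5 - 15*u² (U(B, u) = (-4 + (3*u)*(-5*u)) - 1 = (-4 - 15*u²) - 1 = -5 - 15*u²)
O(Z) = Z + Z² (O(Z) = Z + (Z*1)*Z = Z + Z*Z = Z + Z²)
-37*O(U(5, 4)) = -37*(-5 - 15*4²)*(1 + (-5 - 15*4²)) = -37*(-5 - 15*16)*(1 + (-5 - 15*16)) = -37*(-5 - 240)*(1 + (-5 - 240)) = -(-9065)*(1 - 245) = -(-9065)*(-244) = -37*59780 = -2211860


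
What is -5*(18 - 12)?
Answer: -30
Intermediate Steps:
-5*(18 - 12) = -5*6 = -30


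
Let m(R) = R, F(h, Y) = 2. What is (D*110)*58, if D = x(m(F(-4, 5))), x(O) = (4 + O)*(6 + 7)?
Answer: 497640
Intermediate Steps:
x(O) = 52 + 13*O (x(O) = (4 + O)*13 = 52 + 13*O)
D = 78 (D = 52 + 13*2 = 52 + 26 = 78)
(D*110)*58 = (78*110)*58 = 8580*58 = 497640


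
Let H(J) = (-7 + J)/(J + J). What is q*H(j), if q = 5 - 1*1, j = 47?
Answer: 80/47 ≈ 1.7021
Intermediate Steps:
H(J) = (-7 + J)/(2*J) (H(J) = (-7 + J)/((2*J)) = (-7 + J)*(1/(2*J)) = (-7 + J)/(2*J))
q = 4 (q = 5 - 1 = 4)
q*H(j) = 4*((½)*(-7 + 47)/47) = 4*((½)*(1/47)*40) = 4*(20/47) = 80/47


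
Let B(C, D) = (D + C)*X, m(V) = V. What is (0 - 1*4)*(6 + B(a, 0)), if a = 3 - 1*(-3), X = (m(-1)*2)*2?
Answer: 72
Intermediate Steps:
X = -4 (X = -1*2*2 = -2*2 = -4)
a = 6 (a = 3 + 3 = 6)
B(C, D) = -4*C - 4*D (B(C, D) = (D + C)*(-4) = (C + D)*(-4) = -4*C - 4*D)
(0 - 1*4)*(6 + B(a, 0)) = (0 - 1*4)*(6 + (-4*6 - 4*0)) = (0 - 4)*(6 + (-24 + 0)) = -4*(6 - 24) = -4*(-18) = 72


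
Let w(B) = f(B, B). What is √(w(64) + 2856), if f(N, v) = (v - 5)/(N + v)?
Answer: √731254/16 ≈ 53.446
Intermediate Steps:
f(N, v) = (-5 + v)/(N + v)
w(B) = (-5 + B)/(2*B) (w(B) = (-5 + B)/(B + B) = (-5 + B)/((2*B)) = (1/(2*B))*(-5 + B) = (-5 + B)/(2*B))
√(w(64) + 2856) = √((½)*(-5 + 64)/64 + 2856) = √((½)*(1/64)*59 + 2856) = √(59/128 + 2856) = √(365627/128) = √731254/16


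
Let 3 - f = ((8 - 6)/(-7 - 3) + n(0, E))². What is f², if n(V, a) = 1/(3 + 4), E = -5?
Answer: 13476241/1500625 ≈ 8.9804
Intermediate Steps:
n(V, a) = ⅐ (n(V, a) = 1/7 = ⅐)
f = 3671/1225 (f = 3 - ((8 - 6)/(-7 - 3) + ⅐)² = 3 - (2/(-10) + ⅐)² = 3 - (2*(-⅒) + ⅐)² = 3 - (-⅕ + ⅐)² = 3 - (-2/35)² = 3 - 1*4/1225 = 3 - 4/1225 = 3671/1225 ≈ 2.9967)
f² = (3671/1225)² = 13476241/1500625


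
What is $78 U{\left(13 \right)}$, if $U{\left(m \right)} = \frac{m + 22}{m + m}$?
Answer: $105$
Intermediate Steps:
$U{\left(m \right)} = \frac{22 + m}{2 m}$
$78 U{\left(13 \right)} = 78 \frac{22 + 13}{2 \cdot 13} = 78 \cdot \frac{1}{2} \cdot \frac{1}{13} \cdot 35 = 78 \cdot \frac{35}{26} = 105$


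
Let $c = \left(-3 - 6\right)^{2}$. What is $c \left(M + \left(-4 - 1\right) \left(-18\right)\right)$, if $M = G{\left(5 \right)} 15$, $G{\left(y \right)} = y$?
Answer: $13365$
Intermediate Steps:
$c = 81$ ($c = \left(-9\right)^{2} = 81$)
$M = 75$ ($M = 5 \cdot 15 = 75$)
$c \left(M + \left(-4 - 1\right) \left(-18\right)\right) = 81 \left(75 + \left(-4 - 1\right) \left(-18\right)\right) = 81 \left(75 - -90\right) = 81 \left(75 + 90\right) = 81 \cdot 165 = 13365$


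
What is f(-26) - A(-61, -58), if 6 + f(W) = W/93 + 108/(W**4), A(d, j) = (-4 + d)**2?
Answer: -44956039685/10624692 ≈ -4231.3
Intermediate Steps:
f(W) = -6 + 108/W**4 + W/93 (f(W) = -6 + (W/93 + 108/(W**4)) = -6 + (W*(1/93) + 108/W**4) = -6 + (W/93 + 108/W**4) = -6 + (108/W**4 + W/93) = -6 + 108/W**4 + W/93)
f(-26) - A(-61, -58) = (-6 + 108/(-26)**4 + (1/93)*(-26)) - (-4 - 61)**2 = (-6 + 108*(1/456976) - 26/93) - 1*(-65)**2 = (-6 + 27/114244 - 26/93) - 1*4225 = -66715985/10624692 - 4225 = -44956039685/10624692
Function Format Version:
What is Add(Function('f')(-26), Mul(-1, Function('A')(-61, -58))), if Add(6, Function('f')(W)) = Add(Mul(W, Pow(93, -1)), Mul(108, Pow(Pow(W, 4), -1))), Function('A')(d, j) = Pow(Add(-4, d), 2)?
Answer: Rational(-44956039685, 10624692) ≈ -4231.3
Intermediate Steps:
Function('f')(W) = Add(-6, Mul(108, Pow(W, -4)), Mul(Rational(1, 93), W)) (Function('f')(W) = Add(-6, Add(Mul(W, Pow(93, -1)), Mul(108, Pow(Pow(W, 4), -1)))) = Add(-6, Add(Mul(W, Rational(1, 93)), Mul(108, Pow(W, -4)))) = Add(-6, Add(Mul(Rational(1, 93), W), Mul(108, Pow(W, -4)))) = Add(-6, Add(Mul(108, Pow(W, -4)), Mul(Rational(1, 93), W))) = Add(-6, Mul(108, Pow(W, -4)), Mul(Rational(1, 93), W)))
Add(Function('f')(-26), Mul(-1, Function('A')(-61, -58))) = Add(Add(-6, Mul(108, Pow(-26, -4)), Mul(Rational(1, 93), -26)), Mul(-1, Pow(Add(-4, -61), 2))) = Add(Add(-6, Mul(108, Rational(1, 456976)), Rational(-26, 93)), Mul(-1, Pow(-65, 2))) = Add(Add(-6, Rational(27, 114244), Rational(-26, 93)), Mul(-1, 4225)) = Add(Rational(-66715985, 10624692), -4225) = Rational(-44956039685, 10624692)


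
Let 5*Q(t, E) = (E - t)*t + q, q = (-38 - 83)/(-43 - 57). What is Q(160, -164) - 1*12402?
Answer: -11384879/500 ≈ -22770.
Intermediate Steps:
q = 121/100 (q = -121/(-100) = -121*(-1/100) = 121/100 ≈ 1.2100)
Q(t, E) = 121/500 + t*(E - t)/5 (Q(t, E) = ((E - t)*t + 121/100)/5 = (t*(E - t) + 121/100)/5 = (121/100 + t*(E - t))/5 = 121/500 + t*(E - t)/5)
Q(160, -164) - 1*12402 = (121/500 - ⅕*160² + (⅕)*(-164)*160) - 1*12402 = (121/500 - ⅕*25600 - 5248) - 12402 = (121/500 - 5120 - 5248) - 12402 = -5183879/500 - 12402 = -11384879/500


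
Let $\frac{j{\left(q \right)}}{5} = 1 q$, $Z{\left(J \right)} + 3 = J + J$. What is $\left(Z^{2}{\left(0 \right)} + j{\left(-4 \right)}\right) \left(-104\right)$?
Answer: $1144$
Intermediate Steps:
$Z{\left(J \right)} = -3 + 2 J$ ($Z{\left(J \right)} = -3 + \left(J + J\right) = -3 + 2 J$)
$j{\left(q \right)} = 5 q$ ($j{\left(q \right)} = 5 \cdot 1 q = 5 q$)
$\left(Z^{2}{\left(0 \right)} + j{\left(-4 \right)}\right) \left(-104\right) = \left(\left(-3 + 2 \cdot 0\right)^{2} + 5 \left(-4\right)\right) \left(-104\right) = \left(\left(-3 + 0\right)^{2} - 20\right) \left(-104\right) = \left(\left(-3\right)^{2} - 20\right) \left(-104\right) = \left(9 - 20\right) \left(-104\right) = \left(-11\right) \left(-104\right) = 1144$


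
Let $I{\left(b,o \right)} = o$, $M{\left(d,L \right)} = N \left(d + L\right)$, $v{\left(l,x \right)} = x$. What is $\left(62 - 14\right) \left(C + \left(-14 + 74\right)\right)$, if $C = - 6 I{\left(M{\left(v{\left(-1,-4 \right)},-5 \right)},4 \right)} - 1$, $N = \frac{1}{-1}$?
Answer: $1680$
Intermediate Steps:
$N = -1$
$M{\left(d,L \right)} = - L - d$ ($M{\left(d,L \right)} = - (d + L) = - (L + d) = - L - d$)
$C = -25$ ($C = \left(-6\right) 4 - 1 = -24 - 1 = -25$)
$\left(62 - 14\right) \left(C + \left(-14 + 74\right)\right) = \left(62 - 14\right) \left(-25 + \left(-14 + 74\right)\right) = 48 \left(-25 + 60\right) = 48 \cdot 35 = 1680$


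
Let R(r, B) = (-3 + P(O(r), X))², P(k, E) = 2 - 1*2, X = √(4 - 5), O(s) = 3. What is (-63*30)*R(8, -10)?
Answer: -17010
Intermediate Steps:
X = I (X = √(-1) = I ≈ 1.0*I)
P(k, E) = 0 (P(k, E) = 2 - 2 = 0)
R(r, B) = 9 (R(r, B) = (-3 + 0)² = (-3)² = 9)
(-63*30)*R(8, -10) = -63*30*9 = -1890*9 = -17010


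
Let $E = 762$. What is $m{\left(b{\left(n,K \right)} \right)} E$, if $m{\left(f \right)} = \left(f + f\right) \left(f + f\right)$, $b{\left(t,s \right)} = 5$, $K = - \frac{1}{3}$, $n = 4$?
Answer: $76200$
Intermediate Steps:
$K = - \frac{1}{3}$ ($K = \left(-1\right) \frac{1}{3} = - \frac{1}{3} \approx -0.33333$)
$m{\left(f \right)} = 4 f^{2}$ ($m{\left(f \right)} = 2 f 2 f = 4 f^{2}$)
$m{\left(b{\left(n,K \right)} \right)} E = 4 \cdot 5^{2} \cdot 762 = 4 \cdot 25 \cdot 762 = 100 \cdot 762 = 76200$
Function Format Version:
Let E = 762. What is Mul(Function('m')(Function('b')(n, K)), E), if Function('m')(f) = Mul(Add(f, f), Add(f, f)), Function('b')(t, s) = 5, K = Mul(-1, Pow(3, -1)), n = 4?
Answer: 76200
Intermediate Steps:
K = Rational(-1, 3) (K = Mul(-1, Rational(1, 3)) = Rational(-1, 3) ≈ -0.33333)
Function('m')(f) = Mul(4, Pow(f, 2)) (Function('m')(f) = Mul(Mul(2, f), Mul(2, f)) = Mul(4, Pow(f, 2)))
Mul(Function('m')(Function('b')(n, K)), E) = Mul(Mul(4, Pow(5, 2)), 762) = Mul(Mul(4, 25), 762) = Mul(100, 762) = 76200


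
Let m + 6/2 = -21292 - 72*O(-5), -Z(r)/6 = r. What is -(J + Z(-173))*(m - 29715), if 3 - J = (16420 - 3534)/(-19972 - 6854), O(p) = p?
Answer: 41620523200/789 ≈ 5.2751e+7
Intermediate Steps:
Z(r) = -6*r
J = 2746/789 (J = 3 - (16420 - 3534)/(-19972 - 6854) = 3 - 12886/(-26826) = 3 - 12886*(-1)/26826 = 3 - 1*(-379/789) = 3 + 379/789 = 2746/789 ≈ 3.4804)
m = -20935 (m = -3 + (-21292 - 72*(-5)) = -3 + (-21292 + 360) = -3 - 20932 = -20935)
-(J + Z(-173))*(m - 29715) = -(2746/789 - 6*(-173))*(-20935 - 29715) = -(2746/789 + 1038)*(-50650) = -821728*(-50650)/789 = -1*(-41620523200/789) = 41620523200/789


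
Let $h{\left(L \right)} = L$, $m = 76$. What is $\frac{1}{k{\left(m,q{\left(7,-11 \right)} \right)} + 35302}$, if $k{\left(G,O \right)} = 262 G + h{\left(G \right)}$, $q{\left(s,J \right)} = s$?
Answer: $\frac{1}{55290} \approx 1.8086 \cdot 10^{-5}$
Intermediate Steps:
$k{\left(G,O \right)} = 263 G$ ($k{\left(G,O \right)} = 262 G + G = 263 G$)
$\frac{1}{k{\left(m,q{\left(7,-11 \right)} \right)} + 35302} = \frac{1}{263 \cdot 76 + 35302} = \frac{1}{19988 + 35302} = \frac{1}{55290}$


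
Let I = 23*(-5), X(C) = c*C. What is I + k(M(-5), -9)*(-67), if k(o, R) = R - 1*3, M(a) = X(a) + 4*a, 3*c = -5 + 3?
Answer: 689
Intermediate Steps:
c = -⅔ (c = (-5 + 3)/3 = (⅓)*(-2) = -⅔ ≈ -0.66667)
X(C) = -2*C/3
M(a) = 10*a/3 (M(a) = -2*a/3 + 4*a = 10*a/3)
k(o, R) = -3 + R (k(o, R) = R - 3 = -3 + R)
I = -115
I + k(M(-5), -9)*(-67) = -115 + (-3 - 9)*(-67) = -115 - 12*(-67) = -115 + 804 = 689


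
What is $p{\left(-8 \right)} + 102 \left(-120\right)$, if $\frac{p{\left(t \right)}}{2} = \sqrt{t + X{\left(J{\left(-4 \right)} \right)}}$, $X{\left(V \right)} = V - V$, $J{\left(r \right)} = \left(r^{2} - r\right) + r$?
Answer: $-12240 + 4 i \sqrt{2} \approx -12240.0 + 5.6569 i$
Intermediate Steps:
$J{\left(r \right)} = r^{2}$
$X{\left(V \right)} = 0$
$p{\left(t \right)} = 2 \sqrt{t}$ ($p{\left(t \right)} = 2 \sqrt{t + 0} = 2 \sqrt{t}$)
$p{\left(-8 \right)} + 102 \left(-120\right) = 2 \sqrt{-8} + 102 \left(-120\right) = 2 \cdot 2 i \sqrt{2} - 12240 = 4 i \sqrt{2} - 12240 = -12240 + 4 i \sqrt{2}$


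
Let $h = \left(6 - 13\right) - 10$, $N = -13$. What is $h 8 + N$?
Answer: $-149$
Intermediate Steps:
$h = -17$ ($h = -7 - 10 = -17$)
$h 8 + N = \left(-17\right) 8 - 13 = -136 - 13 = -149$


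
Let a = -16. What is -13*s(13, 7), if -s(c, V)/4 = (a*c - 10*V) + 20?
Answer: -13416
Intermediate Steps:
s(c, V) = -80 + 40*V + 64*c (s(c, V) = -4*((-16*c - 10*V) + 20) = -4*(20 - 16*c - 10*V) = -80 + 40*V + 64*c)
-13*s(13, 7) = -13*(-80 + 40*7 + 64*13) = -13*(-80 + 280 + 832) = -13*1032 = -13416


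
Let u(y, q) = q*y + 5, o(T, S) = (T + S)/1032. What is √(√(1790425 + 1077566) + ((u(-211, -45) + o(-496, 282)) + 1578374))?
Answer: √(105695231133 + 66564*√2867991)/258 ≈ 1260.8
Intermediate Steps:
o(T, S) = S/1032 + T/1032 (o(T, S) = (S + T)*(1/1032) = S/1032 + T/1032)
u(y, q) = 5 + q*y
√(√(1790425 + 1077566) + ((u(-211, -45) + o(-496, 282)) + 1578374)) = √(√(1790425 + 1077566) + (((5 - 45*(-211)) + ((1/1032)*282 + (1/1032)*(-496))) + 1578374)) = √(√2867991 + (((5 + 9495) + (47/172 - 62/129)) + 1578374)) = √(√2867991 + ((9500 - 107/516) + 1578374)) = √(√2867991 + (4901893/516 + 1578374)) = √(√2867991 + 819342877/516) = √(819342877/516 + √2867991)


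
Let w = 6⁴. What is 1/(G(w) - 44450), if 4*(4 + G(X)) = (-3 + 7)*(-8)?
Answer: -1/44462 ≈ -2.2491e-5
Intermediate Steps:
w = 1296
G(X) = -12 (G(X) = -4 + ((-3 + 7)*(-8))/4 = -4 + (4*(-8))/4 = -4 + (¼)*(-32) = -4 - 8 = -12)
1/(G(w) - 44450) = 1/(-12 - 44450) = 1/(-44462) = -1/44462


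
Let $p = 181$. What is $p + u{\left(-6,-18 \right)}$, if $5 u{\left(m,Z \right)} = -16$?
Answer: $\frac{889}{5} \approx 177.8$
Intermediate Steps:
$u{\left(m,Z \right)} = - \frac{16}{5}$ ($u{\left(m,Z \right)} = \frac{1}{5} \left(-16\right) = - \frac{16}{5}$)
$p + u{\left(-6,-18 \right)} = 181 - \frac{16}{5} = \frac{889}{5}$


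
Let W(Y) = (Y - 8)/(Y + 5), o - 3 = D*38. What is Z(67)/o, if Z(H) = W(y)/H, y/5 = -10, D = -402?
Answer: -58/46048095 ≈ -1.2596e-6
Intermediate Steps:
o = -15273 (o = 3 - 402*38 = 3 - 15276 = -15273)
y = -50 (y = 5*(-10) = -50)
W(Y) = (-8 + Y)/(5 + Y)
Z(H) = 58/(45*H) (Z(H) = ((-8 - 50)/(5 - 50))/H = (-58/(-45))/H = (-1/45*(-58))/H = 58/(45*H))
Z(67)/o = ((58/45)/67)/(-15273) = ((58/45)*(1/67))*(-1/15273) = (58/3015)*(-1/15273) = -58/46048095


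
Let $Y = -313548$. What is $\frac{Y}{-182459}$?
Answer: $\frac{313548}{182459} \approx 1.7185$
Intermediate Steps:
$\frac{Y}{-182459} = - \frac{313548}{-182459} = \left(-313548\right) \left(- \frac{1}{182459}\right) = \frac{313548}{182459}$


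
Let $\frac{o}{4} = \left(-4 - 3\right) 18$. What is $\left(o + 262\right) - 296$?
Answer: $-538$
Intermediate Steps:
$o = -504$ ($o = 4 \left(-4 - 3\right) 18 = 4 \left(\left(-7\right) 18\right) = 4 \left(-126\right) = -504$)
$\left(o + 262\right) - 296 = \left(-504 + 262\right) - 296 = -242 - 296 = -538$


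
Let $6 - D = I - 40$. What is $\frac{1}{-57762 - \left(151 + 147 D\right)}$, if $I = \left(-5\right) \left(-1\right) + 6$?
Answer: $- \frac{1}{63058} \approx -1.5858 \cdot 10^{-5}$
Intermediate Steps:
$I = 11$ ($I = 5 + 6 = 11$)
$D = 35$ ($D = 6 - \left(11 - 40\right) = 6 - -29 = 6 + 29 = 35$)
$\frac{1}{-57762 - \left(151 + 147 D\right)} = \frac{1}{-57762 - 5296} = \frac{1}{-63058} = - \frac{1}{63058}$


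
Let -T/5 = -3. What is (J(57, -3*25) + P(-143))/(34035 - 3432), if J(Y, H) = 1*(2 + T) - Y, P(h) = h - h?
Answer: -40/30603 ≈ -0.0013071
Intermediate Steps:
T = 15 (T = -5*(-3) = 15)
P(h) = 0
J(Y, H) = 17 - Y (J(Y, H) = 1*(2 + 15) - Y = 1*17 - Y = 17 - Y)
(J(57, -3*25) + P(-143))/(34035 - 3432) = ((17 - 1*57) + 0)/(34035 - 3432) = ((17 - 57) + 0)/30603 = (-40 + 0)*(1/30603) = -40*1/30603 = -40/30603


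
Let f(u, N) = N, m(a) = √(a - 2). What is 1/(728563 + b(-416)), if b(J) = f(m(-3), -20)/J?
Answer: 104/75770557 ≈ 1.3726e-6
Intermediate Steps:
m(a) = √(-2 + a)
b(J) = -20/J
1/(728563 + b(-416)) = 1/(728563 - 20/(-416)) = 1/(728563 - 20*(-1/416)) = 1/(728563 + 5/104) = 1/(75770557/104) = 104/75770557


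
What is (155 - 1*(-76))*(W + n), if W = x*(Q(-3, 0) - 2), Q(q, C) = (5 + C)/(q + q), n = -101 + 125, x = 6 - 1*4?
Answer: 4235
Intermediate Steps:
x = 2 (x = 6 - 4 = 2)
n = 24
Q(q, C) = (5 + C)/(2*q) (Q(q, C) = (5 + C)/((2*q)) = (5 + C)*(1/(2*q)) = (5 + C)/(2*q))
W = -17/3 (W = 2*((½)*(5 + 0)/(-3) - 2) = 2*((½)*(-⅓)*5 - 2) = 2*(-⅚ - 2) = 2*(-17/6) = -17/3 ≈ -5.6667)
(155 - 1*(-76))*(W + n) = (155 - 1*(-76))*(-17/3 + 24) = (155 + 76)*(55/3) = 231*(55/3) = 4235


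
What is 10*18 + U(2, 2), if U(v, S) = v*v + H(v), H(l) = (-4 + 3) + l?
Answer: 185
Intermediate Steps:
H(l) = -1 + l
U(v, S) = -1 + v + v**2 (U(v, S) = v*v + (-1 + v) = v**2 + (-1 + v) = -1 + v + v**2)
10*18 + U(2, 2) = 10*18 + (-1 + 2 + 2**2) = 180 + (-1 + 2 + 4) = 180 + 5 = 185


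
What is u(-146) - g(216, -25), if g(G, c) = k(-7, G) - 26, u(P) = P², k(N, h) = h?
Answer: 21126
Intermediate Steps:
g(G, c) = -26 + G (g(G, c) = G - 26 = -26 + G)
u(-146) - g(216, -25) = (-146)² - (-26 + 216) = 21316 - 1*190 = 21316 - 190 = 21126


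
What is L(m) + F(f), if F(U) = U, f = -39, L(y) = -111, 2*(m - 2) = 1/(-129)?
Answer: -150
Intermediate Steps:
m = 515/258 (m = 2 + (½)/(-129) = 2 + (½)*(-1/129) = 2 - 1/258 = 515/258 ≈ 1.9961)
L(m) + F(f) = -111 - 39 = -150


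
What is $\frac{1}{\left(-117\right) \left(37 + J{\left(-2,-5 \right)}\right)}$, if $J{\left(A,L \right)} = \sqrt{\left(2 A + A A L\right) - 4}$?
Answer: $\frac{i}{117 \left(- 37 i + 2 \sqrt{7}\right)} \approx -0.00022637 + 3.2374 \cdot 10^{-5} i$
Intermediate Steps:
$J{\left(A,L \right)} = \sqrt{-4 + 2 A + L A^{2}}$ ($J{\left(A,L \right)} = \sqrt{\left(2 A + A^{2} L\right) - 4} = \sqrt{\left(2 A + L A^{2}\right) - 4} = \sqrt{-4 + 2 A + L A^{2}}$)
$\frac{1}{\left(-117\right) \left(37 + J{\left(-2,-5 \right)}\right)} = \frac{1}{\left(-117\right) \left(37 + \sqrt{-4 + 2 \left(-2\right) - 5 \left(-2\right)^{2}}\right)} = \frac{1}{\left(-117\right) \left(37 + \sqrt{-4 - 4 - 20}\right)} = \frac{1}{\left(-117\right) \left(37 + \sqrt{-28}\right)} = \frac{1}{\left(-117\right) \left(37 + 2 i \sqrt{7}\right)} = \frac{1}{-4329 - 234 i \sqrt{7}}$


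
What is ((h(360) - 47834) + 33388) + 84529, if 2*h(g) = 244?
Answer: 70205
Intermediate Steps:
h(g) = 122 (h(g) = (½)*244 = 122)
((h(360) - 47834) + 33388) + 84529 = ((122 - 47834) + 33388) + 84529 = (-47712 + 33388) + 84529 = -14324 + 84529 = 70205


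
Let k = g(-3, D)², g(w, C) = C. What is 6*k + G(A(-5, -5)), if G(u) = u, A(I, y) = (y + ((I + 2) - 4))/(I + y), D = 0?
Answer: 6/5 ≈ 1.2000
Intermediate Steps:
A(I, y) = (-2 + I + y)/(I + y) (A(I, y) = (y + ((2 + I) - 4))/(I + y) = (y + (-2 + I))/(I + y) = (-2 + I + y)/(I + y))
k = 0 (k = 0² = 0)
6*k + G(A(-5, -5)) = 6*0 + (-2 - 5 - 5)/(-5 - 5) = 0 - 12/(-10) = 0 - ⅒*(-12) = 0 + 6/5 = 6/5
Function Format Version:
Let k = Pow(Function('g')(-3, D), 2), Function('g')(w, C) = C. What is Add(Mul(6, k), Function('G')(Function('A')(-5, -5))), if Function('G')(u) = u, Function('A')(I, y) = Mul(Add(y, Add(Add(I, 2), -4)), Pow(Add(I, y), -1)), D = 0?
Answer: Rational(6, 5) ≈ 1.2000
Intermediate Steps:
Function('A')(I, y) = Mul(Pow(Add(I, y), -1), Add(-2, I, y)) (Function('A')(I, y) = Mul(Add(y, Add(Add(2, I), -4)), Pow(Add(I, y), -1)) = Mul(Add(y, Add(-2, I)), Pow(Add(I, y), -1)) = Mul(Add(-2, I, y), Pow(Add(I, y), -1)) = Mul(Pow(Add(I, y), -1), Add(-2, I, y)))
k = 0 (k = Pow(0, 2) = 0)
Add(Mul(6, k), Function('G')(Function('A')(-5, -5))) = Add(Mul(6, 0), Mul(Pow(Add(-5, -5), -1), Add(-2, -5, -5))) = Add(0, Mul(Pow(-10, -1), -12)) = Add(0, Mul(Rational(-1, 10), -12)) = Add(0, Rational(6, 5)) = Rational(6, 5)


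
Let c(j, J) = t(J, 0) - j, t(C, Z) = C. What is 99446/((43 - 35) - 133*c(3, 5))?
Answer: -49723/129 ≈ -385.45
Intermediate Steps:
c(j, J) = J - j
99446/((43 - 35) - 133*c(3, 5)) = 99446/((43 - 35) - 133*(5 - 1*3)) = 99446/(8 - 133*(5 - 3)) = 99446/(8 - 133*2) = 99446/(8 - 266) = 99446/(-258) = 99446*(-1/258) = -49723/129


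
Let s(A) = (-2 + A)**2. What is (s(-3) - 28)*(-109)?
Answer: 327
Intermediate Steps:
(s(-3) - 28)*(-109) = ((-2 - 3)**2 - 28)*(-109) = ((-5)**2 - 28)*(-109) = (25 - 28)*(-109) = -3*(-109) = 327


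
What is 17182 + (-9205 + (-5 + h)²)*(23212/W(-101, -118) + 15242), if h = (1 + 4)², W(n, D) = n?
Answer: -13348669768/101 ≈ -1.3216e+8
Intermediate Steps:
h = 25 (h = 5² = 25)
17182 + (-9205 + (-5 + h)²)*(23212/W(-101, -118) + 15242) = 17182 + (-9205 + (-5 + 25)²)*(23212/(-101) + 15242) = 17182 + (-9205 + 20²)*(23212*(-1/101) + 15242) = 17182 + (-9205 + 400)*(-23212/101 + 15242) = 17182 - 8805*1516230/101 = 17182 - 13350405150/101 = -13348669768/101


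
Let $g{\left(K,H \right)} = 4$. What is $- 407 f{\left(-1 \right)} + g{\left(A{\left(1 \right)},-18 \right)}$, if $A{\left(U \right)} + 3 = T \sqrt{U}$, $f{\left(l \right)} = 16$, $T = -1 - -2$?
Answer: $-6508$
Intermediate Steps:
$T = 1$ ($T = -1 + 2 = 1$)
$A{\left(U \right)} = -3 + \sqrt{U}$ ($A{\left(U \right)} = -3 + 1 \sqrt{U} = -3 + \sqrt{U}$)
$- 407 f{\left(-1 \right)} + g{\left(A{\left(1 \right)},-18 \right)} = \left(-407\right) 16 + 4 = -6512 + 4 = -6508$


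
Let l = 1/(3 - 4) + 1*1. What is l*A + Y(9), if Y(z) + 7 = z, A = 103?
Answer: 2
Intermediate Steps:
Y(z) = -7 + z
l = 0 (l = 1/(-1) + 1 = -1 + 1 = 0)
l*A + Y(9) = 0*103 + (-7 + 9) = 0 + 2 = 2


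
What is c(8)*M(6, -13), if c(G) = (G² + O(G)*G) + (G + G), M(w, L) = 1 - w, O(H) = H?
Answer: -720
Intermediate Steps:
c(G) = 2*G + 2*G² (c(G) = (G² + G*G) + (G + G) = (G² + G²) + 2*G = 2*G² + 2*G = 2*G + 2*G²)
c(8)*M(6, -13) = (2*8*(1 + 8))*(1 - 1*6) = (2*8*9)*(1 - 6) = 144*(-5) = -720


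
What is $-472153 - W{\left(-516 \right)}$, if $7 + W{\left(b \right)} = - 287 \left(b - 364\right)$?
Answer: $-724706$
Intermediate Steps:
$W{\left(b \right)} = 104461 - 287 b$ ($W{\left(b \right)} = -7 - 287 \left(b - 364\right) = -7 - 287 \left(-364 + b\right) = -7 - \left(-104468 + 287 b\right) = 104461 - 287 b$)
$-472153 - W{\left(-516 \right)} = -472153 - \left(104461 - -148092\right) = -472153 - \left(104461 + 148092\right) = -472153 - 252553 = -724706$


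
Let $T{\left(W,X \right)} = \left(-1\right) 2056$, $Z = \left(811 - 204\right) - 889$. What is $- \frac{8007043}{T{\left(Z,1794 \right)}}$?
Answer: $\frac{8007043}{2056} \approx 3894.5$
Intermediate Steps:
$Z = -282$ ($Z = 607 - 889 = -282$)
$T{\left(W,X \right)} = -2056$
$- \frac{8007043}{T{\left(Z,1794 \right)}} = - \frac{8007043}{-2056} = \left(-8007043\right) \left(- \frac{1}{2056}\right) = \frac{8007043}{2056}$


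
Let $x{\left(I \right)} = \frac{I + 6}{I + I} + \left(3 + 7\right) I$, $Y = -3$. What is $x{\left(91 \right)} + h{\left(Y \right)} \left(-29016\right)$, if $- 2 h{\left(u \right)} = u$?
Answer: $- \frac{7755651}{182} \approx -42613.0$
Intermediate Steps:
$h{\left(u \right)} = - \frac{u}{2}$
$x{\left(I \right)} = 10 I + \frac{6 + I}{2 I}$ ($x{\left(I \right)} = \frac{6 + I}{2 I} + 10 I = 10 I + \frac{6 + I}{2 I}$)
$x{\left(91 \right)} + h{\left(Y \right)} \left(-29016\right) = \left(\frac{1}{2} + \frac{3}{91} + 10 \cdot 91\right) + \left(- \frac{1}{2}\right) \left(-3\right) \left(-29016\right) = \left(\frac{1}{2} + 3 \cdot \frac{1}{91} + 910\right) + \frac{3}{2} \left(-29016\right) = \left(\frac{1}{2} + \frac{3}{91} + 910\right) - 43524 = \frac{165717}{182} - 43524 = - \frac{7755651}{182}$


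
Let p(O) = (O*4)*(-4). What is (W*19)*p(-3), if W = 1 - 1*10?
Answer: -8208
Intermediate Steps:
p(O) = -16*O (p(O) = (4*O)*(-4) = -16*O)
W = -9 (W = 1 - 10 = -9)
(W*19)*p(-3) = (-9*19)*(-16*(-3)) = -171*48 = -8208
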